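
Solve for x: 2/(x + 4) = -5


Multiply both sides by (x + 4): 2 = -5(x + 4)
Distribute: 2 = -5x - 20
-5x = 2 + 20 = 22
x = -22/5

x = -22/5


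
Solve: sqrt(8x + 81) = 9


Square both sides: 8x + 81 = 9^2 = 81
8x = 81 - 81 = 0
x = 0
Check: sqrt(8*0 + 81) = sqrt(81) = 9 ✓

x = 0


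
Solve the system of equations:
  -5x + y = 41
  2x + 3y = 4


Using Cramer's rule:
Determinant D = (-5)(3) - (2)(1) = -15 - 2 = -17
Dx = (41)(3) - (4)(1) = 123 - 4 = 119
Dy = (-5)(4) - (2)(41) = -20 - 82 = -102
x = Dx/D = 119/-17 = -7
y = Dy/D = -102/-17 = 6

x = -7, y = 6


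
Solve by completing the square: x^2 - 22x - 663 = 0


Start: x^2 - 22x - 663 = 0
Move constant: x^2 - 22x = 663
Half of -22 is -11, squared is 121
Add 121 to both sides: x^2 - 22x + 121 = 784
(x - 11)^2 = 784
x - 11 = ±28
x = 11 + 28 = 39 or x = 11 - 28 = -17

x = -17, x = 39


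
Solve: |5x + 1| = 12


An absolute value equation |expr| = 12 gives two cases:
Case 1: 5x + 1 = 12
  5x = 11, so x = 11/5
Case 2: 5x + 1 = -12
  5x = -13, so x = -13/5

x = -13/5, x = 11/5


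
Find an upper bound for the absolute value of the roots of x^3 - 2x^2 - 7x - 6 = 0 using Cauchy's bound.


Cauchy's bound: all roots r satisfy |r| <= 1 + max(|a_i/a_n|) for i = 0,...,n-1
where a_n is the leading coefficient.

Coefficients: [1, -2, -7, -6]
Leading coefficient a_n = 1
Ratios |a_i/a_n|: 2, 7, 6
Maximum ratio: 7
Cauchy's bound: |r| <= 1 + 7 = 8

Upper bound = 8


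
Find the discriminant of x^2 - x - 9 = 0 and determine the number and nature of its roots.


For ax^2 + bx + c = 0, discriminant D = b^2 - 4ac
Here a = 1, b = -1, c = -9
D = (-1)^2 - 4(1)(-9) = 1 + 36 = 37

D = 37 > 0 but not a perfect square
The equation has 2 distinct real irrational roots.

Discriminant = 37, 2 distinct real irrational roots


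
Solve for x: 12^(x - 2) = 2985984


Express both sides with the same base.
2985984 = 12^6
Since the bases match, equate exponents: x - 2 = 6
So x = 6 - (-2) = 8

x = 8


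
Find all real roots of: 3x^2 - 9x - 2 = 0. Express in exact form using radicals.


Using the quadratic formula: x = (-b ± sqrt(b^2 - 4ac)) / (2a)
Here a = 3, b = -9, c = -2
Discriminant = b^2 - 4ac = (-9)^2 - 4(3)(-2) = 81 + 24 = 105
Since discriminant = 105 > 0, there are two real roots.
x = (9 ± sqrt(105)) / 6
Numerically: x ≈ 3.2078 or x ≈ -0.2078

x = (9 + sqrt(105)) / 6 or x = (9 - sqrt(105)) / 6


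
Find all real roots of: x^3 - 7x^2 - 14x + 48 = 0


Let p(x) = x^3 - 7x^2 - 14x + 48. By the rational root theorem (leading coefficient 1), any rational root is an integer divisor of 48: try ±1, ±2, ... in turn.
Test x = 1: value = 28 ≠ 0.
Test x = -1: value = 54 ≠ 0.
Test x = 2: value = 0 ✓, so (x - 2) is a factor.
Synthetic division by (x - 2): bring down 1; 1(2) - 7 = -5; (-5)(2) - 14 = -24; (-24)(2) + 48 = 0 → quotient x^2 - 5x - 24, remainder 0.
Solve the quadratic x^2 - 5x - 24 = 0: discriminant = (-5)^2 - 4(1)(-24) = 25 + 96 = 121.
sqrt(121) = 11, so x = (5 ± 11)/2: x = 8 or x = -3.

x = -3, x = 2, x = 8


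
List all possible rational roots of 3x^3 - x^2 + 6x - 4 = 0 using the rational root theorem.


Rational root theorem: possible roots are ±p/q where:
  p divides the constant term (-4): p ∈ {1, 2, 4}
  q divides the leading coefficient (3): q ∈ {1, 3}

All possible rational roots: -4, -2, -4/3, -1, -2/3, -1/3, 1/3, 2/3, 1, 4/3, 2, 4

-4, -2, -4/3, -1, -2/3, -1/3, 1/3, 2/3, 1, 4/3, 2, 4


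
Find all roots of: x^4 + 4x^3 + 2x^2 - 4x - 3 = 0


Let p(x) = x^4 + 4x^3 + 2x^2 - 4x - 3. By the rational root theorem (leading coefficient 1), any rational root is an integer divisor of 3: try ±1, ±2, ... in turn.
Test x = 1: value = 0 ✓, so (x - 1) is a factor.
Synthetic division by (x - 1): bring down 1; 1(1) + 4 = 5; 5(1) + 2 = 7; 7(1) - 4 = 3; 3(1) - 3 = 0 → quotient x^3 + 5x^2 + 7x + 3, remainder 0.
Continue with the quotient x^3 + 5x^2 + 7x + 3 (candidates must divide 3; re-test x = 1 first in case it repeats).
Test x = 1: value = 16 ≠ 0.
Test x = -1: value = 0 ✓, so (x + 1) is a factor.
Synthetic division by (x + 1): bring down 1; 1(-1) + 5 = 4; 4(-1) + 7 = 3; 3(-1) + 3 = 0 → quotient x^2 + 4x + 3, remainder 0.
Solve the quadratic x^2 + 4x + 3 = 0: discriminant = 4^2 - 4(1)(3) = 16 - 12 = 4.
sqrt(4) = 2, so x = (-4 ± 2)/2: x = -1 or x = -3.
Collecting all roots found:

x = -3, x = -1 (multiplicity 2), x = 1


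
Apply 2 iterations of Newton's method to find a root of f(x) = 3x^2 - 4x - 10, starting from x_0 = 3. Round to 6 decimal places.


Newton's method: x_(n+1) = x_n - f(x_n)/f'(x_n)
f(x) = 3x^2 - 4x - 10
f'(x) = 6x - 4

Iteration 1:
  f(3.000000) = 5.000000
  f'(3.000000) = 14.000000
  x_1 = 3.000000 - (5.000000)/(14.000000) = 2.642857

Iteration 2:
  f(2.642857) = 0.382653
  f'(2.642857) = 11.857143
  x_2 = 2.642857 - (0.382653)/(11.857143) = 2.610585

x_2 = 2.610585


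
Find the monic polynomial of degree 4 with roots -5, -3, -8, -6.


A monic polynomial with roots -5, -3, -8, -6 is:
p(x) = (x + 5)(x + 3)(x + 8)(x + 6)
After multiplying by (x + 5): x + 5
After multiplying by (x + 3): x^2 + 8x + 15
After multiplying by (x + 8): x^3 + 16x^2 + 79x + 120
After multiplying by (x + 6): x^4 + 22x^3 + 175x^2 + 594x + 720

x^4 + 22x^3 + 175x^2 + 594x + 720


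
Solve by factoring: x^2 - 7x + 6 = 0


We need two numbers that multiply to 6 and add to -7.
Those numbers are -1 and -6 (since (-1) * (-6) = 6 and (-1) + (-6) = -7).
So x^2 - 7x + 6 = (x - 1)(x - 6) = 0
Setting each factor to zero: x = 1 or x = 6

x = 1, x = 6


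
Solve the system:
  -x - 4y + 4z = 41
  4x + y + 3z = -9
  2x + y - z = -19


Using Cramer's rule. Expand each determinant along the first row.
D  = (-1)*[1*(-1) - 3*1] - (-4)*[4*(-1) - 3*2] + 4*[4*1 - 1*2]
  = (-1)*(-4) - (-4)*(-10) + 4*(2) = -28
Dx = 41*[1*(-1) - 3*1] - (-4)*[(-9)*(-1) - 3*(-19)] + 4*[(-9)*1 - 1*(-19)]
  = 41*(-4) - (-4)*(66) + 4*(10) = 140
Dy = (-1)*[(-9)*(-1) - 3*(-19)] - 41*[4*(-1) - 3*2] + 4*[4*(-19) - (-9)*2]
  = (-1)*(66) - 41*(-10) + 4*(-58) = 112
Dz = (-1)*[1*(-19) - (-9)*1] - (-4)*[4*(-19) - (-9)*2] + 41*[4*1 - 1*2]
  = (-1)*(-10) - (-4)*(-58) + 41*(2) = -140
x = Dx/D = 140/-28 = -5, y = Dy/D = 112/-28 = -4, z = Dz/D = -140/-28 = 5
Check eq1: (-1)(-5) + (-4)(-4) + (4)(5) = 41 = 41 ✓
Check eq2: (4)(-5) + (1)(-4) + (3)(5) = -9 = -9 ✓
Check eq3: (2)(-5) + (1)(-4) + (-1)(5) = -19 = -19 ✓

x = -5, y = -4, z = 5


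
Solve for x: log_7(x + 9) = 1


Convert to exponential form: x + 9 = 7^1 = 7
x = 7 - 9 = -2
Check: log_7(-2 + 9) = log_7(7) = log_7(7) = 1 ✓

x = -2


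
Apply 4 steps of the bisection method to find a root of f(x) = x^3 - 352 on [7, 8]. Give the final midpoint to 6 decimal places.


f(x) = x^3 - 352
f(7) = -9 < 0
f(8) = 160 > 0

Step 1: midpoint = (7.000000 + 8.000000)/2 = 7.500000
  f(7.500000) = 69.875000
  f(mid) > 0, so root is in [7.000000, 7.500000]

Step 2: midpoint = (7.000000 + 7.500000)/2 = 7.250000
  f(7.250000) = 29.078125
  f(mid) > 0, so root is in [7.000000, 7.250000]

Step 3: midpoint = (7.000000 + 7.250000)/2 = 7.125000
  f(7.125000) = 9.705078
  f(mid) > 0, so root is in [7.000000, 7.125000]

Step 4: midpoint = (7.000000 + 7.125000)/2 = 7.062500
  f(7.062500) = 0.269775
  f(mid) > 0, so root is in [7.000000, 7.062500]

midpoint = 7.062500


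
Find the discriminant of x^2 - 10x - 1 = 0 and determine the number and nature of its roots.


For ax^2 + bx + c = 0, discriminant D = b^2 - 4ac
Here a = 1, b = -10, c = -1
D = (-10)^2 - 4(1)(-1) = 100 + 4 = 104

D = 104 > 0 but not a perfect square
The equation has 2 distinct real irrational roots.

Discriminant = 104, 2 distinct real irrational roots


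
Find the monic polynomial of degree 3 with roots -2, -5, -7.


A monic polynomial with roots -2, -5, -7 is:
p(x) = (x + 2)(x + 5)(x + 7)
After multiplying by (x + 2): x + 2
After multiplying by (x + 5): x^2 + 7x + 10
After multiplying by (x + 7): x^3 + 14x^2 + 59x + 70

x^3 + 14x^2 + 59x + 70


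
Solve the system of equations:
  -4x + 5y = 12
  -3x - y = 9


Using Cramer's rule:
Determinant D = (-4)(-1) - (-3)(5) = 4 + 15 = 19
Dx = (12)(-1) - (9)(5) = -12 - 45 = -57
Dy = (-4)(9) - (-3)(12) = -36 + 36 = 0
x = Dx/D = -57/19 = -3
y = Dy/D = 0/19 = 0

x = -3, y = 0


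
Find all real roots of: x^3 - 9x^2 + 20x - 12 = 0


Let p(x) = x^3 - 9x^2 + 20x - 12. By the rational root theorem (leading coefficient 1), any rational root is an integer divisor of 12: try ±1, ±2, ... in turn.
Test x = 1: value = 0 ✓, so (x - 1) is a factor.
Synthetic division by (x - 1): bring down 1; 1(1) - 9 = -8; (-8)(1) + 20 = 12; 12(1) - 12 = 0 → quotient x^2 - 8x + 12, remainder 0.
Solve the quadratic x^2 - 8x + 12 = 0: discriminant = (-8)^2 - 4(1)(12) = 64 - 48 = 16.
sqrt(16) = 4, so x = (8 ± 4)/2: x = 6 or x = 2.

x = 1, x = 2, x = 6


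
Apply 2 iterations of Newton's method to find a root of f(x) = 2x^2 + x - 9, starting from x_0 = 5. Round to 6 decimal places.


Newton's method: x_(n+1) = x_n - f(x_n)/f'(x_n)
f(x) = 2x^2 + x - 9
f'(x) = 4x + 1

Iteration 1:
  f(5.000000) = 46.000000
  f'(5.000000) = 21.000000
  x_1 = 5.000000 - (46.000000)/(21.000000) = 2.809524

Iteration 2:
  f(2.809524) = 9.596372
  f'(2.809524) = 12.238095
  x_2 = 2.809524 - (9.596372)/(12.238095) = 2.025384

x_2 = 2.025384


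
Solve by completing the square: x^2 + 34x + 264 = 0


Start: x^2 + 34x + 264 = 0
Move constant: x^2 + 34x = -264
Half of 34 is 17, squared is 289
Add 289 to both sides: x^2 + 34x + 289 = 25
(x + 17)^2 = 25
x + 17 = ±5
x = -17 + 5 = -12 or x = -17 - 5 = -22

x = -22, x = -12


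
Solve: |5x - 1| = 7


An absolute value equation |expr| = 7 gives two cases:
Case 1: 5x - 1 = 7
  5x = 8, so x = 8/5
Case 2: 5x - 1 = -7
  5x = -6, so x = -6/5

x = -6/5, x = 8/5


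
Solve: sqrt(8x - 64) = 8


Square both sides: 8x - 64 = 8^2 = 64
8x = 64 + 64 = 128
x = 16
Check: sqrt(8*16 - 64) = sqrt(64) = 8 ✓

x = 16


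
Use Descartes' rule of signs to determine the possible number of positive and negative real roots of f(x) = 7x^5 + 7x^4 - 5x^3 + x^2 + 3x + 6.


Descartes' rule of signs:

For positive roots, count sign changes in f(x) = 7x^5 + 7x^4 - 5x^3 + x^2 + 3x + 6:
Signs of coefficients: +, +, -, +, +, +
Number of sign changes: 2
Possible positive real roots: 2, 0

For negative roots, examine f(-x) = -7x^5 + 7x^4 + 5x^3 + x^2 - 3x + 6:
Signs of coefficients: -, +, +, +, -, +
Number of sign changes: 3
Possible negative real roots: 3, 1

Positive roots: 2 or 0; Negative roots: 3 or 1


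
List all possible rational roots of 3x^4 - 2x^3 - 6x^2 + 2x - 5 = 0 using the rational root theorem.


Rational root theorem: possible roots are ±p/q where:
  p divides the constant term (-5): p ∈ {1, 5}
  q divides the leading coefficient (3): q ∈ {1, 3}

All possible rational roots: -5, -5/3, -1, -1/3, 1/3, 1, 5/3, 5

-5, -5/3, -1, -1/3, 1/3, 1, 5/3, 5


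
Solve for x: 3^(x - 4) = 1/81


Express both sides with the same base.
1/81 = 3^(-4)
Since the bases match, equate exponents: x - 4 = -4
So x = -4 - (-4) = 0

x = 0


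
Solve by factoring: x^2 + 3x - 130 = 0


We need two numbers that multiply to -130 and add to 3.
Those numbers are -10 and 13 (since (-10) * 13 = -130 and (-10) + 13 = 3).
So x^2 + 3x - 130 = (x - 10)(x + 13) = 0
Setting each factor to zero: x = 10 or x = -13

x = -13, x = 10


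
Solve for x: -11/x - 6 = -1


Subtract -6 from both sides: -11/x = 5
Multiply both sides by x: -11 = 5 * x
Divide by 5: x = -11/5

x = -11/5


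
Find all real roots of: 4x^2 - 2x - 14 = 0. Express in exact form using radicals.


Using the quadratic formula: x = (-b ± sqrt(b^2 - 4ac)) / (2a)
Here a = 4, b = -2, c = -14
Discriminant = b^2 - 4ac = (-2)^2 - 4(4)(-14) = 4 + 224 = 228
Since discriminant = 228 > 0, there are two real roots.
x = (2 ± 2*sqrt(57)) / 8
Simplifying: x = (1 ± sqrt(57)) / 4
Numerically: x ≈ 2.1375 or x ≈ -1.6375

x = (1 + sqrt(57)) / 4 or x = (1 - sqrt(57)) / 4


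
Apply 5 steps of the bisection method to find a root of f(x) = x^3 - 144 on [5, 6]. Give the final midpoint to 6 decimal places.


f(x) = x^3 - 144
f(5) = -19 < 0
f(6) = 72 > 0

Step 1: midpoint = (5.000000 + 6.000000)/2 = 5.500000
  f(5.500000) = 22.375000
  f(mid) > 0, so root is in [5.000000, 5.500000]

Step 2: midpoint = (5.000000 + 5.500000)/2 = 5.250000
  f(5.250000) = 0.703125
  f(mid) > 0, so root is in [5.000000, 5.250000]

Step 3: midpoint = (5.000000 + 5.250000)/2 = 5.125000
  f(5.125000) = -9.388672
  f(mid) < 0, so root is in [5.125000, 5.250000]

Step 4: midpoint = (5.125000 + 5.250000)/2 = 5.187500
  f(5.187500) = -4.403564
  f(mid) < 0, so root is in [5.187500, 5.250000]

Step 5: midpoint = (5.187500 + 5.250000)/2 = 5.218750
  f(5.218750) = -1.865509
  f(mid) < 0, so root is in [5.218750, 5.250000]

midpoint = 5.218750


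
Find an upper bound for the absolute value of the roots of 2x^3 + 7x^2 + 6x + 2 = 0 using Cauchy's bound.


Cauchy's bound: all roots r satisfy |r| <= 1 + max(|a_i/a_n|) for i = 0,...,n-1
where a_n is the leading coefficient.

Coefficients: [2, 7, 6, 2]
Leading coefficient a_n = 2
Ratios |a_i/a_n|: 7/2, 3, 1
Maximum ratio: 7/2
Cauchy's bound: |r| <= 1 + 7/2 = 9/2

Upper bound = 9/2


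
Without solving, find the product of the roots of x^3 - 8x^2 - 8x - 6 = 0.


By Vieta's formulas for x^3 + bx^2 + cx + d = 0:
  r1 + r2 + r3 = -b/a = 8
  r1*r2 + r1*r3 + r2*r3 = c/a = -8
  r1*r2*r3 = -d/a = 6


Product = 6


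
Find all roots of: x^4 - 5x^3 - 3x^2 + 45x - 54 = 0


Let p(x) = x^4 - 5x^3 - 3x^2 + 45x - 54. By the rational root theorem (leading coefficient 1), any rational root is an integer divisor of 54: try ±1, ±2, ... in turn.
Test x = 1: value = -16 ≠ 0.
Test x = -1: value = -96 ≠ 0.
Test x = 2: value = 0 ✓, so (x - 2) is a factor.
Synthetic division by (x - 2): bring down 1; 1(2) - 5 = -3; (-3)(2) - 3 = -9; (-9)(2) + 45 = 27; 27(2) - 54 = 0 → quotient x^3 - 3x^2 - 9x + 27, remainder 0.
Continue with the quotient x^3 - 3x^2 - 9x + 27 (candidates must divide 27).
Test x = 3: value = 0 ✓, so (x - 3) is a factor.
Synthetic division by (x - 3): bring down 1; 1(3) - 3 = 0; 0(3) - 9 = -9; (-9)(3) + 27 = 0 → quotient x^2 - 9, remainder 0.
Solve the quadratic x^2 - 9 = 0: discriminant = 0^2 - 4(1)(-9) = 0 + 36 = 36.
sqrt(36) = 6, so x = (0 ± 6)/2: x = 3 or x = -3.
Collecting all roots found:

x = -3, x = 2, x = 3 (multiplicity 2)


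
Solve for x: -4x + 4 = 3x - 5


Starting with: -4x + 4 = 3x - 5
Move all x terms to left: (-4 - 3)x = -5 - 4
Simplify: -7x = -9
Divide both sides by -7: x = 9/7

x = 9/7


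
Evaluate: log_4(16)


We need the exponent such that 4^? = 16
4^2 = 16
Therefore log_4(16) = 2

2


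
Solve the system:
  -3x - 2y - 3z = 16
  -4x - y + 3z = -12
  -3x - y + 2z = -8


Using Cramer's rule. Expand each determinant along the first row.
D  = (-3)*[(-1)*2 - 3*(-1)] - (-2)*[(-4)*2 - 3*(-3)] + (-3)*[(-4)*(-1) - (-1)*(-3)]
  = (-3)*(1) - (-2)*(1) + (-3)*(1) = -4
Dx = 16*[(-1)*2 - 3*(-1)] - (-2)*[(-12)*2 - 3*(-8)] + (-3)*[(-12)*(-1) - (-1)*(-8)]
  = 16*(1) - (-2)*(0) + (-3)*(4) = 4
Dy = (-3)*[(-12)*2 - 3*(-8)] - 16*[(-4)*2 - 3*(-3)] + (-3)*[(-4)*(-8) - (-12)*(-3)]
  = (-3)*(0) - 16*(1) + (-3)*(-4) = -4
Dz = (-3)*[(-1)*(-8) - (-12)*(-1)] - (-2)*[(-4)*(-8) - (-12)*(-3)] + 16*[(-4)*(-1) - (-1)*(-3)]
  = (-3)*(-4) - (-2)*(-4) + 16*(1) = 20
x = Dx/D = 4/-4 = -1, y = Dy/D = -4/-4 = 1, z = Dz/D = 20/-4 = -5
Check eq1: (-3)(-1) + (-2)(1) + (-3)(-5) = 16 = 16 ✓
Check eq2: (-4)(-1) + (-1)(1) + (3)(-5) = -12 = -12 ✓
Check eq3: (-3)(-1) + (-1)(1) + (2)(-5) = -8 = -8 ✓

x = -1, y = 1, z = -5


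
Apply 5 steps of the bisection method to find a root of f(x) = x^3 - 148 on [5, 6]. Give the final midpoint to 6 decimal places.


f(x) = x^3 - 148
f(5) = -23 < 0
f(6) = 68 > 0

Step 1: midpoint = (5.000000 + 6.000000)/2 = 5.500000
  f(5.500000) = 18.375000
  f(mid) > 0, so root is in [5.000000, 5.500000]

Step 2: midpoint = (5.000000 + 5.500000)/2 = 5.250000
  f(5.250000) = -3.296875
  f(mid) < 0, so root is in [5.250000, 5.500000]

Step 3: midpoint = (5.250000 + 5.500000)/2 = 5.375000
  f(5.375000) = 7.287109
  f(mid) > 0, so root is in [5.250000, 5.375000]

Step 4: midpoint = (5.250000 + 5.375000)/2 = 5.312500
  f(5.312500) = 1.932861
  f(mid) > 0, so root is in [5.250000, 5.312500]

Step 5: midpoint = (5.250000 + 5.312500)/2 = 5.281250
  f(5.281250) = -0.697479
  f(mid) < 0, so root is in [5.281250, 5.312500]

midpoint = 5.281250


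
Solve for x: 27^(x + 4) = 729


Express both sides with the same base.
729 = 27^2
Since the bases match, equate exponents: x + 4 = 2
So x = 2 - (4) = -2

x = -2


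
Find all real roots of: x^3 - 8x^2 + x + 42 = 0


Let p(x) = x^3 - 8x^2 + x + 42. By the rational root theorem (leading coefficient 1), any rational root is an integer divisor of 42: try ±1, ±2, ... in turn.
Test x = 1: value = 36 ≠ 0.
Test x = -1: value = 32 ≠ 0.
Test x = 2: value = 20 ≠ 0.
Test x = -2: value = 0 ✓, so (x + 2) is a factor.
Synthetic division by (x + 2): bring down 1; 1(-2) - 8 = -10; (-10)(-2) + 1 = 21; 21(-2) + 42 = 0 → quotient x^2 - 10x + 21, remainder 0.
Solve the quadratic x^2 - 10x + 21 = 0: discriminant = (-10)^2 - 4(1)(21) = 100 - 84 = 16.
sqrt(16) = 4, so x = (10 ± 4)/2: x = 7 or x = 3.

x = -2, x = 3, x = 7


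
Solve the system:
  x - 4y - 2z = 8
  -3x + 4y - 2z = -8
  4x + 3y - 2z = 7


Using Cramer's rule. Expand each determinant along the first row.
D  = 1*[4*(-2) - (-2)*3] - (-4)*[(-3)*(-2) - (-2)*4] + (-2)*[(-3)*3 - 4*4]
  = 1*(-2) - (-4)*(14) + (-2)*(-25) = 104
Dx = 8*[4*(-2) - (-2)*3] - (-4)*[(-8)*(-2) - (-2)*7] + (-2)*[(-8)*3 - 4*7]
  = 8*(-2) - (-4)*(30) + (-2)*(-52) = 208
Dy = 1*[(-8)*(-2) - (-2)*7] - 8*[(-3)*(-2) - (-2)*4] + (-2)*[(-3)*7 - (-8)*4]
  = 1*(30) - 8*(14) + (-2)*(11) = -104
Dz = 1*[4*7 - (-8)*3] - (-4)*[(-3)*7 - (-8)*4] + 8*[(-3)*3 - 4*4]
  = 1*(52) - (-4)*(11) + 8*(-25) = -104
x = Dx/D = 208/104 = 2, y = Dy/D = -104/104 = -1, z = Dz/D = -104/104 = -1
Check eq1: (1)(2) + (-4)(-1) + (-2)(-1) = 8 = 8 ✓
Check eq2: (-3)(2) + (4)(-1) + (-2)(-1) = -8 = -8 ✓
Check eq3: (4)(2) + (3)(-1) + (-2)(-1) = 7 = 7 ✓

x = 2, y = -1, z = -1


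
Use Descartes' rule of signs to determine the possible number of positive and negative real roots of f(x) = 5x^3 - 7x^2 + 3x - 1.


Descartes' rule of signs:

For positive roots, count sign changes in f(x) = 5x^3 - 7x^2 + 3x - 1:
Signs of coefficients: +, -, +, -
Number of sign changes: 3
Possible positive real roots: 3, 1

For negative roots, examine f(-x) = -5x^3 - 7x^2 - 3x - 1:
Signs of coefficients: -, -, -, -
Number of sign changes: 0
Possible negative real roots: 0

Positive roots: 3 or 1; Negative roots: 0


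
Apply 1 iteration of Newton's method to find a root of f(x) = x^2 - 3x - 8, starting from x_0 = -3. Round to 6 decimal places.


Newton's method: x_(n+1) = x_n - f(x_n)/f'(x_n)
f(x) = x^2 - 3x - 8
f'(x) = 2x - 3

Iteration 1:
  f(-3.000000) = 10.000000
  f'(-3.000000) = -9.000000
  x_1 = -3.000000 - (10.000000)/(-9.000000) = -1.888889

x_1 = -1.888889


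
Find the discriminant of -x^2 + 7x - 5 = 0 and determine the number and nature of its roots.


For ax^2 + bx + c = 0, discriminant D = b^2 - 4ac
Here a = -1, b = 7, c = -5
D = (7)^2 - 4(-1)(-5) = 49 - 20 = 29

D = 29 > 0 but not a perfect square
The equation has 2 distinct real irrational roots.

Discriminant = 29, 2 distinct real irrational roots


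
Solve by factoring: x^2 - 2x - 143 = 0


We need two numbers that multiply to -143 and add to -2.
Those numbers are 11 and -13 (since 11 * (-13) = -143 and 11 + (-13) = -2).
So x^2 - 2x - 143 = (x + 11)(x - 13) = 0
Setting each factor to zero: x = -11 or x = 13

x = -11, x = 13


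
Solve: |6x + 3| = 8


An absolute value equation |expr| = 8 gives two cases:
Case 1: 6x + 3 = 8
  6x = 5, so x = 5/6
Case 2: 6x + 3 = -8
  6x = -11, so x = -11/6

x = -11/6, x = 5/6


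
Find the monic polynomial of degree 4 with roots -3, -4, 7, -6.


A monic polynomial with roots -3, -4, 7, -6 is:
p(x) = (x + 3)(x + 4)(x - 7)(x + 6)
After multiplying by (x + 3): x + 3
After multiplying by (x + 4): x^2 + 7x + 12
After multiplying by (x - 7): x^3 - 37x - 84
After multiplying by (x + 6): x^4 + 6x^3 - 37x^2 - 306x - 504

x^4 + 6x^3 - 37x^2 - 306x - 504


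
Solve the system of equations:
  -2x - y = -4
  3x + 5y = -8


Using Cramer's rule:
Determinant D = (-2)(5) - (3)(-1) = -10 + 3 = -7
Dx = (-4)(5) - (-8)(-1) = -20 - 8 = -28
Dy = (-2)(-8) - (3)(-4) = 16 + 12 = 28
x = Dx/D = -28/-7 = 4
y = Dy/D = 28/-7 = -4

x = 4, y = -4


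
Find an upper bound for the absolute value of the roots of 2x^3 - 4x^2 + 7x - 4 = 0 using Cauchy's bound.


Cauchy's bound: all roots r satisfy |r| <= 1 + max(|a_i/a_n|) for i = 0,...,n-1
where a_n is the leading coefficient.

Coefficients: [2, -4, 7, -4]
Leading coefficient a_n = 2
Ratios |a_i/a_n|: 2, 7/2, 2
Maximum ratio: 7/2
Cauchy's bound: |r| <= 1 + 7/2 = 9/2

Upper bound = 9/2


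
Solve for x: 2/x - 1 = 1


Subtract -1 from both sides: 2/x = 2
Multiply both sides by x: 2 = 2 * x
Divide by 2: x = 1

x = 1


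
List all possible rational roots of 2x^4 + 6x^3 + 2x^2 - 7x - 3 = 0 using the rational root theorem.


Rational root theorem: possible roots are ±p/q where:
  p divides the constant term (-3): p ∈ {1, 3}
  q divides the leading coefficient (2): q ∈ {1, 2}

All possible rational roots: -3, -3/2, -1, -1/2, 1/2, 1, 3/2, 3

-3, -3/2, -1, -1/2, 1/2, 1, 3/2, 3


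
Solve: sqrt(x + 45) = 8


Square both sides: x + 45 = 8^2 = 64
x = 64 - 45 = 19
x = 19
Check: sqrt(1*19 + 45) = sqrt(64) = 8 ✓

x = 19


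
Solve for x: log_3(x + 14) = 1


Convert to exponential form: x + 14 = 3^1 = 3
x = 3 - 14 = -11
Check: log_3(-11 + 14) = log_3(3) = log_3(3) = 1 ✓

x = -11


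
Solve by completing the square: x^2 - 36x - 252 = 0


Start: x^2 - 36x - 252 = 0
Move constant: x^2 - 36x = 252
Half of -36 is -18, squared is 324
Add 324 to both sides: x^2 - 36x + 324 = 576
(x - 18)^2 = 576
x - 18 = ±24
x = 18 + 24 = 42 or x = 18 - 24 = -6

x = -6, x = 42


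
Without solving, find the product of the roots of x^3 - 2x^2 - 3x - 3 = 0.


By Vieta's formulas for x^3 + bx^2 + cx + d = 0:
  r1 + r2 + r3 = -b/a = 2
  r1*r2 + r1*r3 + r2*r3 = c/a = -3
  r1*r2*r3 = -d/a = 3


Product = 3


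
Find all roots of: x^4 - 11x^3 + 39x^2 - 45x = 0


The constant term is 0, so x = 0 is a root. Factor out x:
  x^3 - 11x^2 + 39x - 45 = 0
Let p(x) = x^3 - 11x^2 + 39x - 45. By the rational root theorem (leading coefficient 1), any rational root is an integer divisor of 45: try ±1, ±2, ... in turn.
Test x = 1: value = -16 ≠ 0.
Test x = -1: value = -96 ≠ 0.
Test x = 3: value = 0 ✓, so (x - 3) is a factor.
Synthetic division by (x - 3): bring down 1; 1(3) - 11 = -8; (-8)(3) + 39 = 15; 15(3) - 45 = 0 → quotient x^2 - 8x + 15, remainder 0.
Solve the quadratic x^2 - 8x + 15 = 0: discriminant = (-8)^2 - 4(1)(15) = 64 - 60 = 4.
sqrt(4) = 2, so x = (8 ± 2)/2: x = 5 or x = 3.
Collecting all roots found:

x = 0, x = 3 (multiplicity 2), x = 5


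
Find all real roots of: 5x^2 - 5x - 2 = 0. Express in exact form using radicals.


Using the quadratic formula: x = (-b ± sqrt(b^2 - 4ac)) / (2a)
Here a = 5, b = -5, c = -2
Discriminant = b^2 - 4ac = (-5)^2 - 4(5)(-2) = 25 + 40 = 65
Since discriminant = 65 > 0, there are two real roots.
x = (5 ± sqrt(65)) / 10
Numerically: x ≈ 1.3062 or x ≈ -0.3062

x = (5 + sqrt(65)) / 10 or x = (5 - sqrt(65)) / 10


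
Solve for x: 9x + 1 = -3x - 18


Starting with: 9x + 1 = -3x - 18
Move all x terms to left: (9 + 3)x = -18 - 1
Simplify: 12x = -19
Divide both sides by 12: x = -19/12

x = -19/12


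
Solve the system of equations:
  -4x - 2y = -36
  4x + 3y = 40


Using Cramer's rule:
Determinant D = (-4)(3) - (4)(-2) = -12 + 8 = -4
Dx = (-36)(3) - (40)(-2) = -108 + 80 = -28
Dy = (-4)(40) - (4)(-36) = -160 + 144 = -16
x = Dx/D = -28/-4 = 7
y = Dy/D = -16/-4 = 4

x = 7, y = 4


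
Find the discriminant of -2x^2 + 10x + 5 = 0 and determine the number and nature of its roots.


For ax^2 + bx + c = 0, discriminant D = b^2 - 4ac
Here a = -2, b = 10, c = 5
D = (10)^2 - 4(-2)(5) = 100 + 40 = 140

D = 140 > 0 but not a perfect square
The equation has 2 distinct real irrational roots.

Discriminant = 140, 2 distinct real irrational roots


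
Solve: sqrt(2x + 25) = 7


Square both sides: 2x + 25 = 7^2 = 49
2x = 49 - 25 = 24
x = 12
Check: sqrt(2*12 + 25) = sqrt(49) = 7 ✓

x = 12


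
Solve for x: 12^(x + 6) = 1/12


Express both sides with the same base.
1/12 = 12^(-1)
Since the bases match, equate exponents: x + 6 = -1
So x = -1 - (6) = -7

x = -7


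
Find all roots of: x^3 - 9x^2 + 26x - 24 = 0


Let p(x) = x^3 - 9x^2 + 26x - 24. By the rational root theorem (leading coefficient 1), any rational root is an integer divisor of 24: try ±1, ±2, ... in turn.
Test x = 1: value = -6 ≠ 0.
Test x = -1: value = -60 ≠ 0.
Test x = 2: value = 0 ✓, so (x - 2) is a factor.
Synthetic division by (x - 2): bring down 1; 1(2) - 9 = -7; (-7)(2) + 26 = 12; 12(2) - 24 = 0 → quotient x^2 - 7x + 12, remainder 0.
Solve the quadratic x^2 - 7x + 12 = 0: discriminant = (-7)^2 - 4(1)(12) = 49 - 48 = 1.
sqrt(1) = 1, so x = (7 ± 1)/2: x = 4 or x = 3.
Collecting all roots found:

x = 2, x = 3, x = 4


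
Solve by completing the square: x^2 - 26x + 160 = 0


Start: x^2 - 26x + 160 = 0
Move constant: x^2 - 26x = -160
Half of -26 is -13, squared is 169
Add 169 to both sides: x^2 - 26x + 169 = 9
(x - 13)^2 = 9
x - 13 = ±3
x = 13 + 3 = 16 or x = 13 - 3 = 10

x = 10, x = 16


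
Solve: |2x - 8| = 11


An absolute value equation |expr| = 11 gives two cases:
Case 1: 2x - 8 = 11
  2x = 19, so x = 19/2
Case 2: 2x - 8 = -11
  2x = -3, so x = -3/2

x = -3/2, x = 19/2


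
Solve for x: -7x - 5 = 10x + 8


Starting with: -7x - 5 = 10x + 8
Move all x terms to left: (-7 - 10)x = 8 + 5
Simplify: -17x = 13
Divide both sides by -17: x = -13/17

x = -13/17


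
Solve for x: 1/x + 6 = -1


Subtract 6 from both sides: 1/x = -7
Multiply both sides by x: 1 = -7 * x
Divide by -7: x = -1/7

x = -1/7


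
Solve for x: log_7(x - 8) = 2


Convert to exponential form: x - 8 = 7^2 = 49
x = 49 + 8 = 57
Check: log_7(57 - 8) = log_7(49) = log_7(49) = 2 ✓

x = 57


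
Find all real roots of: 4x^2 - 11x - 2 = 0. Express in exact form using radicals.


Using the quadratic formula: x = (-b ± sqrt(b^2 - 4ac)) / (2a)
Here a = 4, b = -11, c = -2
Discriminant = b^2 - 4ac = (-11)^2 - 4(4)(-2) = 121 + 32 = 153
Since discriminant = 153 > 0, there are two real roots.
x = (11 ± 3*sqrt(17)) / 8
Numerically: x ≈ 2.9212 or x ≈ -0.1712

x = (11 + 3*sqrt(17)) / 8 or x = (11 - 3*sqrt(17)) / 8


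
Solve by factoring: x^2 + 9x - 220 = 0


We need two numbers that multiply to -220 and add to 9.
Those numbers are 20 and -11 (since 20 * (-11) = -220 and 20 + (-11) = 9).
So x^2 + 9x - 220 = (x + 20)(x - 11) = 0
Setting each factor to zero: x = -20 or x = 11

x = -20, x = 11


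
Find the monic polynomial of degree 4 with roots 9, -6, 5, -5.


A monic polynomial with roots 9, -6, 5, -5 is:
p(x) = (x - 9)(x + 6)(x - 5)(x + 5)
After multiplying by (x - 9): x - 9
After multiplying by (x + 6): x^2 - 3x - 54
After multiplying by (x - 5): x^3 - 8x^2 - 39x + 270
After multiplying by (x + 5): x^4 - 3x^3 - 79x^2 + 75x + 1350

x^4 - 3x^3 - 79x^2 + 75x + 1350


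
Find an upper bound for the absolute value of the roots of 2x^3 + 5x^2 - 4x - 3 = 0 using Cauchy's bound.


Cauchy's bound: all roots r satisfy |r| <= 1 + max(|a_i/a_n|) for i = 0,...,n-1
where a_n is the leading coefficient.

Coefficients: [2, 5, -4, -3]
Leading coefficient a_n = 2
Ratios |a_i/a_n|: 5/2, 2, 3/2
Maximum ratio: 5/2
Cauchy's bound: |r| <= 1 + 5/2 = 7/2

Upper bound = 7/2


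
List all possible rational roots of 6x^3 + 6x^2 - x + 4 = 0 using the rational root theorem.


Rational root theorem: possible roots are ±p/q where:
  p divides the constant term (4): p ∈ {1, 2, 4}
  q divides the leading coefficient (6): q ∈ {1, 2, 3, 6}

All possible rational roots: -4, -2, -4/3, -1, -2/3, -1/2, -1/3, -1/6, 1/6, 1/3, 1/2, 2/3, 1, 4/3, 2, 4

-4, -2, -4/3, -1, -2/3, -1/2, -1/3, -1/6, 1/6, 1/3, 1/2, 2/3, 1, 4/3, 2, 4


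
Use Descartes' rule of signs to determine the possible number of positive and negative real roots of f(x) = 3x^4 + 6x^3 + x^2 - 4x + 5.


Descartes' rule of signs:

For positive roots, count sign changes in f(x) = 3x^4 + 6x^3 + x^2 - 4x + 5:
Signs of coefficients: +, +, +, -, +
Number of sign changes: 2
Possible positive real roots: 2, 0

For negative roots, examine f(-x) = 3x^4 - 6x^3 + x^2 + 4x + 5:
Signs of coefficients: +, -, +, +, +
Number of sign changes: 2
Possible negative real roots: 2, 0

Positive roots: 2 or 0; Negative roots: 2 or 0


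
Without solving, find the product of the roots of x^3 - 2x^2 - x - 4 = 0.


By Vieta's formulas for x^3 + bx^2 + cx + d = 0:
  r1 + r2 + r3 = -b/a = 2
  r1*r2 + r1*r3 + r2*r3 = c/a = -1
  r1*r2*r3 = -d/a = 4


Product = 4


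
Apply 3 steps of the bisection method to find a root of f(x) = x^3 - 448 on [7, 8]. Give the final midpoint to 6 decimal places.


f(x) = x^3 - 448
f(7) = -105 < 0
f(8) = 64 > 0

Step 1: midpoint = (7.000000 + 8.000000)/2 = 7.500000
  f(7.500000) = -26.125000
  f(mid) < 0, so root is in [7.500000, 8.000000]

Step 2: midpoint = (7.500000 + 8.000000)/2 = 7.750000
  f(7.750000) = 17.484375
  f(mid) > 0, so root is in [7.500000, 7.750000]

Step 3: midpoint = (7.500000 + 7.750000)/2 = 7.625000
  f(7.625000) = -4.677734
  f(mid) < 0, so root is in [7.625000, 7.750000]

midpoint = 7.625000


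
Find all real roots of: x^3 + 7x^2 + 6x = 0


The constant term is 0, so x = 0 is a root. Factor out x:
  x(x^2 + 7x + 6) = 0
Solve the quadratic x^2 + 7x + 6 = 0: discriminant = 7^2 - 4(1)(6) = 49 - 24 = 25.
sqrt(25) = 5, so x = (-7 ± 5)/2: x = -1 or x = -6.

x = -6, x = -1, x = 0


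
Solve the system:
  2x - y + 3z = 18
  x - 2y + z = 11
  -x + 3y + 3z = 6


Using Cramer's rule. Expand each determinant along the first row.
D  = 2*[(-2)*3 - 1*3] - (-1)*[1*3 - 1*(-1)] + 3*[1*3 - (-2)*(-1)]
  = 2*(-9) - (-1)*(4) + 3*(1) = -11
Dx = 18*[(-2)*3 - 1*3] - (-1)*[11*3 - 1*6] + 3*[11*3 - (-2)*6]
  = 18*(-9) - (-1)*(27) + 3*(45) = 0
Dy = 2*[11*3 - 1*6] - 18*[1*3 - 1*(-1)] + 3*[1*6 - 11*(-1)]
  = 2*(27) - 18*(4) + 3*(17) = 33
Dz = 2*[(-2)*6 - 11*3] - (-1)*[1*6 - 11*(-1)] + 18*[1*3 - (-2)*(-1)]
  = 2*(-45) - (-1)*(17) + 18*(1) = -55
x = Dx/D = 0/-11 = 0, y = Dy/D = 33/-11 = -3, z = Dz/D = -55/-11 = 5
Check eq1: (2)(0) + (-1)(-3) + (3)(5) = 18 = 18 ✓
Check eq2: (1)(0) + (-2)(-3) + (1)(5) = 11 = 11 ✓
Check eq3: (-1)(0) + (3)(-3) + (3)(5) = 6 = 6 ✓

x = 0, y = -3, z = 5


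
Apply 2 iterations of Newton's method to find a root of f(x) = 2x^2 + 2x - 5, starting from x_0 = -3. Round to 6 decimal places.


Newton's method: x_(n+1) = x_n - f(x_n)/f'(x_n)
f(x) = 2x^2 + 2x - 5
f'(x) = 4x + 2

Iteration 1:
  f(-3.000000) = 7.000000
  f'(-3.000000) = -10.000000
  x_1 = -3.000000 - (7.000000)/(-10.000000) = -2.300000

Iteration 2:
  f(-2.300000) = 0.980000
  f'(-2.300000) = -7.200000
  x_2 = -2.300000 - (0.980000)/(-7.200000) = -2.163889

x_2 = -2.163889


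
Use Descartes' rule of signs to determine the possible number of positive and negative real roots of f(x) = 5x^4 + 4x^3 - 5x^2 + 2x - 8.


Descartes' rule of signs:

For positive roots, count sign changes in f(x) = 5x^4 + 4x^3 - 5x^2 + 2x - 8:
Signs of coefficients: +, +, -, +, -
Number of sign changes: 3
Possible positive real roots: 3, 1

For negative roots, examine f(-x) = 5x^4 - 4x^3 - 5x^2 - 2x - 8:
Signs of coefficients: +, -, -, -, -
Number of sign changes: 1
Possible negative real roots: 1

Positive roots: 3 or 1; Negative roots: 1


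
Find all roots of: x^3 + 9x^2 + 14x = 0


The constant term is 0, so x = 0 is a root. Factor out x:
  x^2 + 9x + 14 = 0
Solve the quadratic x^2 + 9x + 14 = 0: discriminant = 9^2 - 4(1)(14) = 81 - 56 = 25.
sqrt(25) = 5, so x = (-9 ± 5)/2: x = -2 or x = -7.
Collecting all roots found:

x = -7, x = -2, x = 0


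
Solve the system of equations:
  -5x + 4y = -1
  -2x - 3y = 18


Using Cramer's rule:
Determinant D = (-5)(-3) - (-2)(4) = 15 + 8 = 23
Dx = (-1)(-3) - (18)(4) = 3 - 72 = -69
Dy = (-5)(18) - (-2)(-1) = -90 - 2 = -92
x = Dx/D = -69/23 = -3
y = Dy/D = -92/23 = -4

x = -3, y = -4


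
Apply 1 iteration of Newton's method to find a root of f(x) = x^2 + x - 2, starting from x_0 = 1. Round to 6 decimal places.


Newton's method: x_(n+1) = x_n - f(x_n)/f'(x_n)
f(x) = x^2 + x - 2
f'(x) = 2x + 1

Iteration 1:
  f(1.000000) = 0.000000
  f'(1.000000) = 3.000000
  x_1 = 1.000000 - (0.000000)/(3.000000) = 1.000000

x_1 = 1.000000


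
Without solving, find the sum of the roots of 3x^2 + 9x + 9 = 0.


By Vieta's formulas for ax^2 + bx + c = 0:
  Sum of roots = -b/a
  Product of roots = c/a

Here a = 3, b = 9, c = 9
Sum = -(9)/3 = -3
Product = 9/3 = 3

Sum = -3


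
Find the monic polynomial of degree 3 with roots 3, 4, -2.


A monic polynomial with roots 3, 4, -2 is:
p(x) = (x - 3)(x - 4)(x + 2)
After multiplying by (x - 3): x - 3
After multiplying by (x - 4): x^2 - 7x + 12
After multiplying by (x + 2): x^3 - 5x^2 - 2x + 24

x^3 - 5x^2 - 2x + 24


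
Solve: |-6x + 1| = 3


An absolute value equation |expr| = 3 gives two cases:
Case 1: -6x + 1 = 3
  -6x = 2, so x = -1/3
Case 2: -6x + 1 = -3
  -6x = -4, so x = 2/3

x = -1/3, x = 2/3


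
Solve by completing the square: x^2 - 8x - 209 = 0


Start: x^2 - 8x - 209 = 0
Move constant: x^2 - 8x = 209
Half of -8 is -4, squared is 16
Add 16 to both sides: x^2 - 8x + 16 = 225
(x - 4)^2 = 225
x - 4 = ±15
x = 4 + 15 = 19 or x = 4 - 15 = -11

x = -11, x = 19


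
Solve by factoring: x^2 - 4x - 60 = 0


We need two numbers that multiply to -60 and add to -4.
Those numbers are 6 and -10 (since 6 * (-10) = -60 and 6 + (-10) = -4).
So x^2 - 4x - 60 = (x + 6)(x - 10) = 0
Setting each factor to zero: x = -6 or x = 10

x = -6, x = 10


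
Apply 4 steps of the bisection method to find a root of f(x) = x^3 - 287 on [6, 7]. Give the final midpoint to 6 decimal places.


f(x) = x^3 - 287
f(6) = -71 < 0
f(7) = 56 > 0

Step 1: midpoint = (6.000000 + 7.000000)/2 = 6.500000
  f(6.500000) = -12.375000
  f(mid) < 0, so root is in [6.500000, 7.000000]

Step 2: midpoint = (6.500000 + 7.000000)/2 = 6.750000
  f(6.750000) = 20.546875
  f(mid) > 0, so root is in [6.500000, 6.750000]

Step 3: midpoint = (6.500000 + 6.750000)/2 = 6.625000
  f(6.625000) = 3.775391
  f(mid) > 0, so root is in [6.500000, 6.625000]

Step 4: midpoint = (6.500000 + 6.625000)/2 = 6.562500
  f(6.562500) = -4.376709
  f(mid) < 0, so root is in [6.562500, 6.625000]

midpoint = 6.562500


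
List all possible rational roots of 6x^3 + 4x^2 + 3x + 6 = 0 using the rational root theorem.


Rational root theorem: possible roots are ±p/q where:
  p divides the constant term (6): p ∈ {1, 2, 3, 6}
  q divides the leading coefficient (6): q ∈ {1, 2, 3, 6}

All possible rational roots: -6, -3, -2, -3/2, -1, -2/3, -1/2, -1/3, -1/6, 1/6, 1/3, 1/2, 2/3, 1, 3/2, 2, 3, 6

-6, -3, -2, -3/2, -1, -2/3, -1/2, -1/3, -1/6, 1/6, 1/3, 1/2, 2/3, 1, 3/2, 2, 3, 6


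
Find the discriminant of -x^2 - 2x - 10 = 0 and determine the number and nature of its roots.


For ax^2 + bx + c = 0, discriminant D = b^2 - 4ac
Here a = -1, b = -2, c = -10
D = (-2)^2 - 4(-1)(-10) = 4 - 40 = -36

D = -36 < 0
The equation has no real roots (2 complex conjugate roots).

Discriminant = -36, no real roots (2 complex conjugate roots)


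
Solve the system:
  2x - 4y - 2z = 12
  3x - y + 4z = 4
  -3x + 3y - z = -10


Using Cramer's rule. Expand each determinant along the first row.
D  = 2*[(-1)*(-1) - 4*3] - (-4)*[3*(-1) - 4*(-3)] + (-2)*[3*3 - (-1)*(-3)]
  = 2*(-11) - (-4)*(9) + (-2)*(6) = 2
Dx = 12*[(-1)*(-1) - 4*3] - (-4)*[4*(-1) - 4*(-10)] + (-2)*[4*3 - (-1)*(-10)]
  = 12*(-11) - (-4)*(36) + (-2)*(2) = 8
Dy = 2*[4*(-1) - 4*(-10)] - 12*[3*(-1) - 4*(-3)] + (-2)*[3*(-10) - 4*(-3)]
  = 2*(36) - 12*(9) + (-2)*(-18) = 0
Dz = 2*[(-1)*(-10) - 4*3] - (-4)*[3*(-10) - 4*(-3)] + 12*[3*3 - (-1)*(-3)]
  = 2*(-2) - (-4)*(-18) + 12*(6) = -4
x = Dx/D = 8/2 = 4, y = Dy/D = 0/2 = 0, z = Dz/D = -4/2 = -2
Check eq1: (2)(4) + (-4)(0) + (-2)(-2) = 12 = 12 ✓
Check eq2: (3)(4) + (-1)(0) + (4)(-2) = 4 = 4 ✓
Check eq3: (-3)(4) + (3)(0) + (-1)(-2) = -10 = -10 ✓

x = 4, y = 0, z = -2


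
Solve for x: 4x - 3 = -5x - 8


Starting with: 4x - 3 = -5x - 8
Move all x terms to left: (4 + 5)x = -8 + 3
Simplify: 9x = -5
Divide both sides by 9: x = -5/9

x = -5/9


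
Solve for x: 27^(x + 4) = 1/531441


Express both sides with the same base.
1/531441 = 27^(-4)
Since the bases match, equate exponents: x + 4 = -4
So x = -4 - (4) = -8

x = -8


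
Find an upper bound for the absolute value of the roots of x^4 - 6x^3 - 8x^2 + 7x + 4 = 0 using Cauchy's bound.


Cauchy's bound: all roots r satisfy |r| <= 1 + max(|a_i/a_n|) for i = 0,...,n-1
where a_n is the leading coefficient.

Coefficients: [1, -6, -8, 7, 4]
Leading coefficient a_n = 1
Ratios |a_i/a_n|: 6, 8, 7, 4
Maximum ratio: 8
Cauchy's bound: |r| <= 1 + 8 = 9

Upper bound = 9


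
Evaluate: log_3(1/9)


We need the exponent such that 3^? = 1/9
3^(-2) = 1/3^2 = 1/9
Therefore log_3(1/9) = -2

-2


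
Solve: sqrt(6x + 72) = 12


Square both sides: 6x + 72 = 12^2 = 144
6x = 144 - 72 = 72
x = 12
Check: sqrt(6*12 + 72) = sqrt(144) = 12 ✓

x = 12


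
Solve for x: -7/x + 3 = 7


Subtract 3 from both sides: -7/x = 4
Multiply both sides by x: -7 = 4 * x
Divide by 4: x = -7/4

x = -7/4


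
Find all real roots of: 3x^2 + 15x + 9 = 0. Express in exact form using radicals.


Using the quadratic formula: x = (-b ± sqrt(b^2 - 4ac)) / (2a)
Here a = 3, b = 15, c = 9
Discriminant = b^2 - 4ac = 15^2 - 4(3)(9) = 225 - 108 = 117
Since discriminant = 117 > 0, there are two real roots.
x = (-15 ± 3*sqrt(13)) / 6
Simplifying: x = (-5 ± sqrt(13)) / 2
Numerically: x ≈ -0.6972 or x ≈ -4.3028

x = (-5 + sqrt(13)) / 2 or x = (-5 - sqrt(13)) / 2


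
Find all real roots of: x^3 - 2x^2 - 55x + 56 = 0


Let p(x) = x^3 - 2x^2 - 55x + 56. By the rational root theorem (leading coefficient 1), any rational root is an integer divisor of 56: try ±1, ±2, ... in turn.
Test x = 1: value = 0 ✓, so (x - 1) is a factor.
Synthetic division by (x - 1): bring down 1; 1(1) - 2 = -1; (-1)(1) - 55 = -56; (-56)(1) + 56 = 0 → quotient x^2 - x - 56, remainder 0.
Solve the quadratic x^2 - x - 56 = 0: discriminant = (-1)^2 - 4(1)(-56) = 1 + 224 = 225.
sqrt(225) = 15, so x = (1 ± 15)/2: x = 8 or x = -7.

x = -7, x = 1, x = 8


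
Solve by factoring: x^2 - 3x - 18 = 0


We need two numbers that multiply to -18 and add to -3.
Those numbers are -6 and 3 (since (-6) * 3 = -18 and (-6) + 3 = -3).
So x^2 - 3x - 18 = (x - 6)(x + 3) = 0
Setting each factor to zero: x = 6 or x = -3

x = -3, x = 6


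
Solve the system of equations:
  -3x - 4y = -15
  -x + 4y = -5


Using Cramer's rule:
Determinant D = (-3)(4) - (-1)(-4) = -12 - 4 = -16
Dx = (-15)(4) - (-5)(-4) = -60 - 20 = -80
Dy = (-3)(-5) - (-1)(-15) = 15 - 15 = 0
x = Dx/D = -80/-16 = 5
y = Dy/D = 0/-16 = 0

x = 5, y = 0


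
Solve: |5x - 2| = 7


An absolute value equation |expr| = 7 gives two cases:
Case 1: 5x - 2 = 7
  5x = 9, so x = 9/5
Case 2: 5x - 2 = -7
  5x = -5, so x = -1

x = -1, x = 9/5


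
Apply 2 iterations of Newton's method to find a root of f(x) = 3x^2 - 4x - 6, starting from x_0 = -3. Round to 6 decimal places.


Newton's method: x_(n+1) = x_n - f(x_n)/f'(x_n)
f(x) = 3x^2 - 4x - 6
f'(x) = 6x - 4

Iteration 1:
  f(-3.000000) = 33.000000
  f'(-3.000000) = -22.000000
  x_1 = -3.000000 - (33.000000)/(-22.000000) = -1.500000

Iteration 2:
  f(-1.500000) = 6.750000
  f'(-1.500000) = -13.000000
  x_2 = -1.500000 - (6.750000)/(-13.000000) = -0.980769

x_2 = -0.980769


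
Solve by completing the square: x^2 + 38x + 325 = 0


Start: x^2 + 38x + 325 = 0
Move constant: x^2 + 38x = -325
Half of 38 is 19, squared is 361
Add 361 to both sides: x^2 + 38x + 361 = 36
(x + 19)^2 = 36
x + 19 = ±6
x = -19 + 6 = -13 or x = -19 - 6 = -25

x = -25, x = -13
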